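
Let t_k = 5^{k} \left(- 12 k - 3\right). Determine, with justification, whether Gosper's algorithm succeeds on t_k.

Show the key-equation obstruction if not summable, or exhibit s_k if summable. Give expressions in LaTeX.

Yes. s_k = 3 \cdot 5^{k} \left(1 - k\right).

Step 1: r(k) = 5*(4*k + 5)/(4*k + 1).
Take A(k)=5, B(k)=1, C(k)=k + 1/4.
Solve (5)·f(k+1) − (1)·f(k) = k + 1/4.
From deg A=0, deg B=0, deg C=1: d=1.
Solve for f: f(k) = (k - 1)/4 (degree 1 ≤ 1).
So s_k = (B(k−1)f/C)·t_k = ((k - 1)/(4*k + 1))·t_k = 3*5**k*(1 - k).
Verify: 5**k*(-12*k - 3) matches t_k.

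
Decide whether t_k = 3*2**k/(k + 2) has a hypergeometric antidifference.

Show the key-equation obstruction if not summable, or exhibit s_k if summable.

Compute t_(k+1)/t_k: get 2*(k + 2)/(k + 3).
A = 2*k + 4, B = k + 3, C = 1.
f must satisfy (2*k + 4)·f(k+1) − (k + 2)·f(k) = 1.
d = -1 from the (1,1,0) case.
d = -1 < 0 ⇒ no nonzero polynomial f; not summable.

No. Not Gosper-summable.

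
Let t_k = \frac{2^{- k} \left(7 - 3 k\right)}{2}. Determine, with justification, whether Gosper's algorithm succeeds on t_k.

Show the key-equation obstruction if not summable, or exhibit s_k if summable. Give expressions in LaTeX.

Yes. s_k = 2^{- k} \left(3 k - 4\right).

The ratio is (3*k - 4)/(2*(3*k - 7)).
So A=1/2 and B=1, with C=k - 7/3.
Need (1/2)·f(k+1) − (1)·f(k) = k - 7/3.
Degrees (0,0,1) ⇒ d ≤ 1.
Coefficient equations give f(k) = -2*(3*k - 4)/3.
Then R = B(k−1)f/C = -2*(3*k - 4)/(3*k - 7), so s_k = R(k)·t_k = (3*k - 4)/2**k.
s_(k+1) − s_k = (7 - 3*k)/(2*2**k) = t_k.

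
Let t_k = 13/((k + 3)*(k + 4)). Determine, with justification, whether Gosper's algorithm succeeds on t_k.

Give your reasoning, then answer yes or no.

Yes. s_k = 13*k/(3*(k + 3)).

Compute t_(k+1)/t_k: get (k + 3)/(k + 5).
A = k + 3, B = k + 5, C = 1.
Set up (k + 3)·f(k+1) − (k + 4)·f(k) − (1) = 0.
From deg A=1, deg B=1, deg C=0: d=1.
Solve for f: f(k) = k/3 (degree 1 ≤ 1).
R(k) = B(k−1)·f(k)/C(k) = k*(k + 4)/3; s_k = R·t_k = 13*k/(3*(k + 3)).
Check: Δs_k = 13/(k**2 + 7*k + 12). ✓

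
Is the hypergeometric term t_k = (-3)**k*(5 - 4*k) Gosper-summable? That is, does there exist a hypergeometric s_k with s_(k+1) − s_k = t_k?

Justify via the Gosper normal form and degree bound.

Yes. s_k = (-3)**k*(k - 2).

t_(k+1)/t_k = 3*(1 - 4*k)/(4*k - 5).
Factor: A=-3; B=1; C=k - 5/4.
Solve (-3)·f(k+1) − (1)·f(k) = k - 5/4.
Degrees (0,0,1) ⇒ d ≤ 1.
Solve for f: f(k) = -(k - 2)/4 (degree 1 ≤ 1).
R(k) = B(k−1)·f(k)/C(k) = -(k - 2)/(4*k - 5); s_k = R·t_k = (-3)**k*(k - 2).
s_(k+1) − s_k = (-3)**k*(5 - 4*k) = t_k.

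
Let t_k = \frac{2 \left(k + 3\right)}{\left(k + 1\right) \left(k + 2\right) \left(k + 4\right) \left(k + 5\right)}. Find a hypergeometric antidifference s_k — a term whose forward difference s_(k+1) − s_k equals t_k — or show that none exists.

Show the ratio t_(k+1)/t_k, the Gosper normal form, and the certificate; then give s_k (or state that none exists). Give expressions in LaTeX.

Ratio r(k) = (k + 1)*(k + 4)**2/((k + 3)**2*(k + 6)).
A = k + 1, B = k + 6, C = k**2 + 6*k + 9.
f must satisfy (k + 1)·f(k+1) − (k + 5)·f(k) = k**2 + 6*k + 9.
From deg A=1, deg B=1, deg C=2: d=4.
Coefficient equations give f(k) = k*(k + 2)*(k + 3)*(k + 5)/8.
Get s_k = R·t_k = k*(k + 5)/(4*(k**2 + 5*k + 4)) with R(k) = B(k−1)f(k)/C(k) = k*(k + 2)*(k + 5)**2/(8*(k + 3)).
Verify: 2*(k + 3)/(k**4 + 12*k**3 + 49*k**2 + 78*k + 40) matches t_k.

s_k = \frac{k \left(k + 5\right)}{4 \left(k^{2} + 5 k + 4\right)}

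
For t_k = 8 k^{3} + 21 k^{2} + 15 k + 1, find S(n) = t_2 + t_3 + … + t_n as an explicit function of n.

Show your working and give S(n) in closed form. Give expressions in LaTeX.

S(n) = 2 n^{4} + 11 n^{3} + 20 n^{2} + 12 n - 45

Ratio r(k) = (8*k**3 + 45*k**2 + 81*k + 45)/(8*k**3 + 21*k**2 + 15*k + 1).
So A=1 and B=1, with C=k**3 + 21*k**2/8 + 15*k/8 + 1/8.
Key eq: (1)·f(k+1) = (1)·f(k) + (k**3 + 21*k**2/8 + 15*k/8 + 1/8).
Bound: deg f ≤ 4.
Solve for f: f(k) = k*(2*k**3 + 3*k**2 - k - 3)/8 (degree 4 ≤ 4).
Certificate R = B(k−1)f/C = k*(2*k**3 + 3*k**2 - k - 3)/(8*k**3 + 21*k**2 + 15*k + 1) gives s_k = k*(2*k**3 + 3*k**2 - k - 3).
s_(k+1) − s_k = 8*k**3 + 21*k**2 + 15*k + 1 = t_k.
Evaluate: s_(n+1) = 2*n**4 + 11*n**3 + 20*n**2 + 12*n + 1; subtract s_(2) = 46 ⇒ S(n) = 2*n**4 + 11*n**3 + 20*n**2 + 12*n - 45.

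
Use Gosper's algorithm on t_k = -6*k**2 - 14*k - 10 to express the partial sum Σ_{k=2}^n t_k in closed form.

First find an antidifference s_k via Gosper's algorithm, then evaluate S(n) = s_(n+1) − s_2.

The ratio is (3*k**2 + 13*k + 15)/(3*k**2 + 7*k + 5).
Take A(k)=1, B(k)=1, C(k)=k**2 + 7*k/3 + 5/3.
f must satisfy (1)·f(k+1) − (1)·f(k) = k**2 + 7*k/3 + 5/3.
Bound: deg f ≤ 3.
Solve for f: f(k) = k*(k**2 + 2*k + 2)/3 (degree 3 ≤ 3).
Then R = B(k−1)f/C = k*(k**2 + 2*k + 2)/(3*k**2 + 7*k + 5), so s_k = R(k)·t_k = 2*k*(-k**2 - 2*k - 2).
Δs = -6*k**2 - 14*k - 10, as required.
Σ_(k=2)^n t_k = s_(n+1) − s_(2) = (-2*n**3 - 10*n**2 - 18*n - 10) − (-40), i.e. -2*n**3 - 10*n**2 - 18*n + 30.

S(n) = -2*n**3 - 10*n**2 - 18*n + 30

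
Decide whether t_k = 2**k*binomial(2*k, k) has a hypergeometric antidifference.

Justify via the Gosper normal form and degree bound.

Step 1: r(k) = 4*(2*k + 1)/(k + 1).
So A=8*k + 4 and B=k + 1, with C=1.
Solve (8*k + 4)·f(k+1) − (k)·f(k) = 1.
Bound: deg f ≤ -1.
d = -1 < 0 ⇒ no nonzero polynomial f; not summable.

No — t_k has no hypergeometric antidifference.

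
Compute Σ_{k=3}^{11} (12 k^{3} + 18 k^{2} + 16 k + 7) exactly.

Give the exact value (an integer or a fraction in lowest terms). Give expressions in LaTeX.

Σ = 62253

Compute t_(k+1)/t_k: get (12*k**3 + 54*k**2 + 88*k + 53)/(12*k**3 + 18*k**2 + 16*k + 7).
Gosper form: A/B · C(k+1)/C(k) with A=1, B=1, C=k**3 + 3*k**2/2 + 4*k/3 + 7/12.
f must satisfy (1)·f(k+1) − (1)·f(k) = k**3 + 3*k**2/2 + 4*k/3 + 7/12.
d = 4 from the (0,0,3) case.
Coefficient equations give f(k) = k*(3*k**3 + 2*k + 2)/12.
Then R = B(k−1)f/C = k*(3*k**3 + 2*k + 2)/(12*k**3 + 18*k**2 + 16*k + 7), so s_k = R(k)·t_k = k*(3*k**3 + 2*k + 2).
Check: Δs_k = 12*k**3 + 18*k**2 + 16*k + 7. ✓
Sum = s_(12) − s_(3); s_(12) = 62520, s_(3) = 267 ⇒ 62253.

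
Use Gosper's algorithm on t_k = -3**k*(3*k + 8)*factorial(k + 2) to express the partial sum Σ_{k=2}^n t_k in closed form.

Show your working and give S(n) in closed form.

r(k) = 3*(k + 3)*(3*k + 11)/(3*k + 8) after simplifying.
Gosper form: A/B · C(k+1)/C(k) with A=3*k + 9, B=1, C=k + 8/3.
Set up (3*k + 9)·f(k+1) − (1)·f(k) − (k + 8/3) = 0.
Bound: deg f ≤ 0.
Coefficient equations give f(k) = 1/3.
Certificate R = B(k−1)f/C = 1/(3*k + 8) gives s_k = -3**k*factorial(k + 2).
s_(k+1) − s_k = -3**k*(3*k + 8)*factorial(k + 2) = t_k.
Telescope: S(n) = s_(n+1) − s_(2) = -3**(n + 1)*factorial(n + 3) − (-216) = -3*3**n*factorial(n + 3) + 216.

S(n) = -3*3**n*factorial(n + 3) + 216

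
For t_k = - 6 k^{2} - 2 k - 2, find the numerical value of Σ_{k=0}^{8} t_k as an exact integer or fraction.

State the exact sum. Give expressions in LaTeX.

Step 1: r(k) = (k + 3*(k + 1)**2 + 2)/(3*k**2 + k + 1).
Gosper form: A/B · C(k+1)/C(k) with A=1, B=1, C=k**2 + k/3 + 1/3.
Need (1)·f(k+1) − (1)·f(k) = k**2 + k/3 + 1/3.
Degrees (0,0,2) ⇒ d ≤ 3.
Solving with deg f ≤ 3: f(k) = k*(k**2 - k + 1)/3.
Certificate R = B(k−1)f/C = k*(k**2 - k + 1)/(3*k**2 + k + 1) gives s_k = 2*k*(-k**2 + k - 1).
Δs = -6*k**2 - 2*k - 2, as required.
Telescoping: Σ = s_(9) − s_(0) = -1314 − (0) = -1314.

Σ = -1314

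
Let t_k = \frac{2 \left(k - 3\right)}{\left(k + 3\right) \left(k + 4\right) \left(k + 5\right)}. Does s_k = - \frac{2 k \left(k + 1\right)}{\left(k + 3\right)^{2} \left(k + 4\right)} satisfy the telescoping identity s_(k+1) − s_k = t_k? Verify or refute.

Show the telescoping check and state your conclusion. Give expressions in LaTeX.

s_(k+1) = -2*(k + 1)*(k + 2)/((k + 4)**2*(k + 5))
s_(k+1) − s_k = 2*(k**3 - 19*k - 18)/(k**5 + 19*k**4 + 143*k**3 + 533*k**2 + 984*k + 720)
(s_(k+1) − s_k) − t_k = 4*(-2*k**2 - 5*k + 9)/(k**5 + 19*k**4 + 143*k**3 + 533*k**2 + 984*k + 720)

Invalid: residual \frac{4 \left(- 2 k^{2} - 5 k + 9\right)}{k^{5} + 19 k^{4} + 143 k^{3} + 533 k^{2} + 984 k + 720} ≠ 0.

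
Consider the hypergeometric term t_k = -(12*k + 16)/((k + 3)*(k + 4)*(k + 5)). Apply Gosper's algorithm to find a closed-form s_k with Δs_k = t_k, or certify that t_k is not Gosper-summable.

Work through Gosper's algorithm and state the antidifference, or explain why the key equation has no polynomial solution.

The ratio is (k + 3)*(3*k + 7)/((k + 6)*(3*k + 4)).
A = k + 3, B = k + 6, C = k + 4/3.
f must satisfy (k + 3)·f(k+1) − (k + 5)·f(k) = k + 4/3.
d = 2 from the (1,1,1) case.
A polynomial solution: f(k) = k*(13*k + 19)/72.
Get s_k = R·t_k = -k*(13*k + 19)/(6*(k + 3)*(k + 4)) with R(k) = B(k−1)f(k)/C(k) = k*(k + 5)*(13*k + 19)/(24*(3*k + 4)).
Δs = 4*(-3*k - 4)/(k**3 + 12*k**2 + 47*k + 60), as required.

s_k = -k*(13*k + 19)/(6*(k + 3)*(k + 4))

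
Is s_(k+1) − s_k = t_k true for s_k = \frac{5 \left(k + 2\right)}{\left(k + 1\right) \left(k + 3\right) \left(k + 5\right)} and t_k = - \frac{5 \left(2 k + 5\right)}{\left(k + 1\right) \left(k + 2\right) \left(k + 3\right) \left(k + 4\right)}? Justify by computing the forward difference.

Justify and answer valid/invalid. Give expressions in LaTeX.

s_(k+1) = 5*(k + 3)/((k + 2)*(k + 4)*(k + 6))
s_(k+1) − s_k = 5*(-2*k**3 - 18*k**2 - 52*k - 51)/(k**6 + 21*k**5 + 175*k**4 + 735*k**3 + 1624*k**2 + 1764*k + 720)
(s_(k+1) − s_k) − t_k = 45*(k**2 + 7*k + 11)/(k**6 + 21*k**5 + 175*k**4 + 735*k**3 + 1624*k**2 + 1764*k + 720)

Invalid: residual \frac{45 \left(k^{2} + 7 k + 11\right)}{k^{6} + 21 k^{5} + 175 k^{4} + 735 k^{3} + 1624 k^{2} + 1764 k + 720} ≠ 0.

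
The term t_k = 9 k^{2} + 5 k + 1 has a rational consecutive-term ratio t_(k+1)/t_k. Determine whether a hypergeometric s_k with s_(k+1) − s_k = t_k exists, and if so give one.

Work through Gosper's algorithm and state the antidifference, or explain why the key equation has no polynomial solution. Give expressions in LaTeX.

s_k = k^{2} \left(3 k - 2\right)

Step 1: r(k) = (9*k**2 + 23*k + 15)/(9*k**2 + 5*k + 1).
Normal form (A,B,C) = (1, 1, k**2 + 5*k/9 + 1/9).
Solve (1)·f(k+1) − (1)·f(k) = k**2 + 5*k/9 + 1/9.
From deg A=0, deg B=0, deg C=2: d=3.
Solve for f: f(k) = k**2*(3*k - 2)/9 (degree 3 ≤ 3).
Get s_k = R·t_k = k**2*(3*k - 2) with R(k) = B(k−1)f(k)/C(k) = k**2*(3*k - 2)/(9*k**2 + 5*k + 1).
Check: Δs_k = 9*k**2 + 5*k + 1. ✓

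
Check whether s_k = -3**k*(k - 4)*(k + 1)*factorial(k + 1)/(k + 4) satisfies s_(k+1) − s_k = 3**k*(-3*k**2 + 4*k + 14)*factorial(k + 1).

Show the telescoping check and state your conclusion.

s_(k+1) = -3**(k + 1)*(k - 3)*(k + 2)*factorial(k + 2)/(k + 5)
s_(k+1) − s_k = 3**k*(-3*k**4 - 14*k**3 + 14*k**2 + 113*k + 124)*factorial(k + 1)/((k + 4)*(k + 5))
(s_(k+1) − s_k) − t_k = 3**(k + 1)*(3*k**3 + 8*k**2 - 31*k - 52)*factorial(k + 1)/((k + 4)*(k + 5))

Invalid: residual 3**(k + 1)*(3*k**3 + 8*k**2 - 31*k - 52)*factorial(k + 1)/((k + 4)*(k + 5)) ≠ 0.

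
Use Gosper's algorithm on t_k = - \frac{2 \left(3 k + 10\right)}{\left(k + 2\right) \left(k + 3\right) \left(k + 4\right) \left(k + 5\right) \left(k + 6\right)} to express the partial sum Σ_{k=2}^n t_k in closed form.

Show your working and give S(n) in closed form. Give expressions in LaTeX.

S(n) = \frac{- n^{3} - 14 n^{2} - 63 n + 78}{84 \left(n^{3} + 14 n^{2} + 63 n + 90\right)}

The ratio is (k + 2)*(3*k + 13)/((k + 7)*(3*k + 10)).
Normal form (A,B,C) = (k + 2, k + 7, k + 10/3).
Set up (k + 2)·f(k+1) − (k + 6)·f(k) − (k + 10/3) = 0.
From deg A=1, deg B=1, deg C=1: d=4.
Solving with deg f ≤ 4: f(k) = k*(k + 3)*(k**2 + 11*k + 38)/120.
R(k) = B(k−1)·f(k)/C(k) = k*(k + 3)*(k + 6)*(k**2 + 11*k + 38)/(40*(3*k + 10)); s_k = R·t_k = k*(-k**2 - 11*k - 38)/(20*(k**3 + 11*k**2 + 38*k + 40)).
s_(k+1) − s_k = 2*(-3*k - 10)/(k**5 + 20*k**4 + 155*k**3 + 580*k**2 + 1044*k + 720) = t_k.
Evaluate: s_(n+1) = (-n**3 - 14*n**2 - 63*n - 50)/(20*(n**3 + 14*n**2 + 63*n + 90)); subtract s_(2) = -4/105 ⇒ S(n) = (-n**3 - 14*n**2 - 63*n + 78)/(84*(n**3 + 14*n**2 + 63*n + 90)).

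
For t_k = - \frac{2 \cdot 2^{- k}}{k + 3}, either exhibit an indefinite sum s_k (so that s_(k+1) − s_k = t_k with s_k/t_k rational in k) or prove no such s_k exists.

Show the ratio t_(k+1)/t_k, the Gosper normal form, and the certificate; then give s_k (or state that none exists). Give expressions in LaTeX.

Step 1: r(k) = (k + 3)/(2*(k + 4)).
So A=k/2 + 3/2 and B=k + 4, with C=1.
Need (k/2 + 3/2)·f(k+1) − (k + 3)·f(k) = 1.
Degrees (1,1,0) ⇒ d ≤ -1.
Negative degree bound (-1): no f exists, t_k not Gosper-summable.

not Gosper-summable; s_k does not exist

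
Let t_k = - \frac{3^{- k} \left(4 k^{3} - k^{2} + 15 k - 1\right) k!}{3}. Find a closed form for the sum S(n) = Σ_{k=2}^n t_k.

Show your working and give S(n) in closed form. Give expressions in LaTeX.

r(k) = (k + 1)*(15*k + 4*(k + 1)**3 - (k + 1)**2 + 14)/(3*(4*k**3 - k**2 + 15*k - 1)) after simplifying.
Normal form (A,B,C) = (k/3 + 1/3, 1, k**3 - k**2/4 + 15*k/4 - 1/4).
Solve (k/3 + 1/3)·f(k+1) − (1)·f(k) = k**3 - k**2/4 + 15*k/4 - 1/4.
Bound: deg f ≤ 2.
Solve for f: f(k) = 3*(4*k**2 - k + 2)/4 (degree 2 ≤ 2).
Get s_k = R·t_k = -(4*k**2 - k + 2)*factorial(k)/3**k with R(k) = B(k−1)f(k)/C(k) = 3*(4*k**2 - k + 2)/(4*k**3 - k**2 + 15*k - 1).
Verify: -(4*k**3 - k**2 + 15*k - 1)*factorial(k)/(3*3**k) matches t_k.
Telescope: S(n) = s_(n+1) − s_(2) = -3**(-n - 1)*(4*n**2 + 7*n + 5)*factorial(n + 1) − (-32/9) = 3**(-n - 2)*(32*3**n - 12*n**3*factorial(n) - 33*n**2*factorial(n) - 36*n*factorial(n) - 15*factorial(n)).

S(n) = 3^{- n - 2} \left(32 \cdot 3^{n} - 12 n^{3} n! - 33 n^{2} n! - 36 n n! - 15 n!\right)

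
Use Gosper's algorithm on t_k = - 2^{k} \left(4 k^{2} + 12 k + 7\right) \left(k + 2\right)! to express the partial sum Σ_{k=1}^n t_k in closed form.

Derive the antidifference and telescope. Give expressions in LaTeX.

The ratio is 2*(4*k**3 + 32*k**2 + 83*k + 69)/(4*k**2 + 12*k + 7).
A = 2*k + 6, B = 1, C = k**2 + 3*k + 7/4.
Key eq: (2*k + 6)·f(k+1) = (1)·f(k) + (k**2 + 3*k + 7/4).
From deg A=1, deg B=0, deg C=2: d=1.
Solve for f: f(k) = (2*k - 1)/4 (degree 1 ≤ 1).
R(k) = B(k−1)·f(k)/C(k) = (2*k - 1)/(4*k**2 + 12*k + 7); s_k = R·t_k = -2**k*(2*k - 1)*factorial(k + 2).
Check: Δs_k = -2**k*(4*k**2 + 12*k + 7)*factorial(k + 2). ✓
s_(n+1) = -2**(n + 1)*(2*n + 1)*factorial(n + 3) and s_(1) = -12, so S(n) = -4*2**n*n*factorial(n + 3) - 2*2**n*factorial(n + 3) + 12.

S(n) = - 4 \cdot 2^{n} n \left(n + 3\right)! - 2 \cdot 2^{n} \left(n + 3\right)! + 12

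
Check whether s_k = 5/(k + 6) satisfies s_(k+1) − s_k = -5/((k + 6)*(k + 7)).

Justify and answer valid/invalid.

s_(k+1) = 5/(k + 7)
s_(k+1) − s_k = -5/((k + 6)*(k + 7))
(s_(k+1) − s_k) − t_k = 0

Valid — Δs_k = t_k.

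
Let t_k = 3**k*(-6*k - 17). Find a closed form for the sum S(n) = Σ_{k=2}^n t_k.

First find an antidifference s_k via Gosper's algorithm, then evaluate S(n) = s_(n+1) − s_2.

Ratio r(k) = 3*(6*k + 23)/(6*k + 17).
So A=3 and B=1, with C=k + 17/6.
Solve (3)·f(k+1) − (1)·f(k) = k + 17/6.
From deg A=0, deg B=0, deg C=1: d=1.
Match coefficients ⇒ f(k) = (3*k + 4)/6.
So s_k = (B(k−1)f/C)·t_k = ((3*k + 4)/(6*k + 17))·t_k = 3**k*(-3*k - 4).
Δs = 3**k*(-6*k - 17), as required.
s_(n+1) = 3**(n + 1)*(-3*n - 7) and s_(2) = -90, so S(n) = -9*3**n*n - 21*3**n + 90.

S(n) = -9*3**n*n - 21*3**n + 90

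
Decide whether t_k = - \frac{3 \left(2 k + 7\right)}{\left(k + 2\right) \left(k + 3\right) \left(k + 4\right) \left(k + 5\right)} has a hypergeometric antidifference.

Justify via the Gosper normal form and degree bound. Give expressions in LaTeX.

Ratio r(k) = (k + 2)*(2*k + 9)/((k + 6)*(2*k + 7)).
Normal form (A,B,C) = (k + 2, k + 6, k + 7/2).
Solve (k + 2)·f(k+1) − (k + 5)·f(k) = k + 7/2.
Degrees (1,1,1) ⇒ d ≤ 3.
Solving with deg f ≤ 3: f(k) = k*(k + 3)*(k + 6)/16.
So s_k = (B(k−1)f/C)·t_k = (k*(k + 3)*(k + 5)*(k + 6)/(8*(2*k + 7)))·t_k = 3*k*(-k - 6)/(8*(k**2 + 6*k + 8)).
s_(k+1) − s_k = 3*(-2*k - 7)/(k**4 + 14*k**3 + 71*k**2 + 154*k + 120) = t_k.

Yes. s_k = \frac{3 k \left(- k - 6\right)}{8 \left(k^{2} + 6 k + 8\right)}.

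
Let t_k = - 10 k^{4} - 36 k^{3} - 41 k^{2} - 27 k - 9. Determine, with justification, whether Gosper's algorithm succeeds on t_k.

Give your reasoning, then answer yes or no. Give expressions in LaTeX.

t_(k+1)/t_k = (10*k**4 + 76*k**3 + 209*k**2 + 257*k + 123)/(10*k**4 + 36*k**3 + 41*k**2 + 27*k + 9).
So A=1 and B=1, with C=k**4 + 18*k**3/5 + 41*k**2/10 + 27*k/10 + 9/10.
f must satisfy (1)·f(k+1) − (1)·f(k) = k**4 + 18*k**3/5 + 41*k**2/10 + 27*k/10 + 9/10.
deg f ≤ 5 (via 0,0,4).
Solving with deg f ≤ 5: f(k) = k*(2*k**4 + 4*k**3 - k**2 + 2*k + 2)/10.
Get s_k = R·t_k = k*(-2*k**4 - 4*k**3 + k**2 - 2*k - 2) with R(k) = B(k−1)f(k)/C(k) = k*(2*k**4 + 4*k**3 - k**2 + 2*k + 2)/(10*k**4 + 36*k**3 + 41*k**2 + 27*k + 9).
s_(k+1) − s_k = -10*k**4 - 36*k**3 - 41*k**2 - 27*k - 9 = t_k.

Yes. s_k = k \left(- 2 k^{4} - 4 k^{3} + k^{2} - 2 k - 2\right).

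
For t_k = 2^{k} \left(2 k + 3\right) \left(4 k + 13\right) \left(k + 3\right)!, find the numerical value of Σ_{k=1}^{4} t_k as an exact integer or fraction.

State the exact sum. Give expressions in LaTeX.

r(k) = 2*(k + 4)*(2*k + 5)*(4*k + 17)/((2*k + 3)*(4*k + 13)) after simplifying.
Normal form (A,B,C) = (2*k + 8, 1, k**2 + 19*k/4 + 39/8).
Solve (2*k + 8)·f(k+1) − (1)·f(k) = k**2 + 19*k/4 + 39/8.
From deg A=1, deg B=0, deg C=2: d=1.
Solving with deg f ≤ 1: f(k) = (4*k + 1)/8.
Then R = B(k−1)f/C = (4*k + 1)/((2*k + 3)*(4*k + 13)), so s_k = R(k)·t_k = 2**k*(4*k + 1)*factorial(k + 3).
Check: Δs_k = 2**k*(2*k + 3)*(4*k + 13)*factorial(k + 3). ✓
Sum = s_(5) − s_(1); s_(5) = 27095040, s_(1) = 240 ⇒ 27094800.

Σ = 27094800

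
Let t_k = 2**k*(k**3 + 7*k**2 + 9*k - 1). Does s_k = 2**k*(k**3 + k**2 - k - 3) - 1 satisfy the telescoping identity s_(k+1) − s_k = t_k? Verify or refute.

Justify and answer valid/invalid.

Valid — Δs_k = t_k.

s_(k+1) = 2**(k + 1)*(-k + (k + 1)**3 + (k + 1)**2 - 4) - 1
s_(k+1) − s_k = 2**k*(k**3 + 7*k**2 + 9*k - 1)
(s_(k+1) − s_k) − t_k = 0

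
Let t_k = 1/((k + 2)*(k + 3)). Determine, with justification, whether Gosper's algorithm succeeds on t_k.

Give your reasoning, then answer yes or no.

t_(k+1)/t_k = (k + 2)/(k + 4).
Take A(k)=k + 2, B(k)=k + 4, C(k)=1.
Key eq: (k + 2)·f(k+1) = (k + 3)·f(k) + (1).
Bound: deg f ≤ 1.
Solve for f: f(k) = k/2 (degree 1 ≤ 1).
R(k) = B(k−1)·f(k)/C(k) = k*(k + 3)/2; s_k = R·t_k = k/(2*(k + 2)).
Verify: 1/(k**2 + 5*k + 6) matches t_k.

Yes. s_k = k/(2*(k + 2)).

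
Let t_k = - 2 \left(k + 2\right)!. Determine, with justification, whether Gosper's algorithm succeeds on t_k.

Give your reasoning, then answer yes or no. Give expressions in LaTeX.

No — t_k has no hypergeometric antidifference.

r(k) = k + 3 after simplifying.
Normal form (A,B,C) = (k + 3, 1, 1).
Set up (k + 3)·f(k+1) − (1)·f(k) − (1) = 0.
d = -1 from the (1,0,0) case.
deg f ≤ -1 is impossible — no certificate.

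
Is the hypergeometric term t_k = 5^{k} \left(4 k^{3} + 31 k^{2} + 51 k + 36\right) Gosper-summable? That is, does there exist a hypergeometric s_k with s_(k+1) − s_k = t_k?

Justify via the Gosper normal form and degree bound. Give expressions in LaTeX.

Yes. s_k = 5^{k} \left(k^{3} + 4 k^{2} - k + 4\right).

r(k) = 5*(4*k**3 + 43*k**2 + 125*k + 122)/(4*k**3 + 31*k**2 + 51*k + 36) after simplifying.
So A=5 and B=1, with C=k**3 + 31*k**2/4 + 51*k/4 + 9.
f must satisfy (5)·f(k+1) − (1)·f(k) = k**3 + 31*k**2/4 + 51*k/4 + 9.
From deg A=0, deg B=0, deg C=3: d=3.
Match coefficients ⇒ f(k) = (k**3 + 4*k**2 - k + 4)/4.
So s_k = (B(k−1)f/C)·t_k = ((k**3 + 4*k**2 - k + 4)/(4*k**3 + 31*k**2 + 51*k + 36))·t_k = 5**k*(k**3 + 4*k**2 - k + 4).
Check: Δs_k = 5**k*(4*k**3 + 31*k**2 + 51*k + 36). ✓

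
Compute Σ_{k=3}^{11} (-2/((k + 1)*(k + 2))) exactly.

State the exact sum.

Ratio r(k) = (k + 1)/(k + 3).
Normal form (A,B,C) = (k + 1, k + 3, 1).
Solve (k + 1)·f(k+1) − (k + 2)·f(k) = 1.
Bound: deg f ≤ 1.
A polynomial solution: f(k) = k.
Then R = B(k−1)f/C = k*(k + 2), so s_k = R(k)·t_k = -2*k/(k + 1).
s_(k+1) − s_k = -2/(k**2 + 3*k + 2) = t_k.
Σ_(k=3)^(11) t_k = s_(12) − s_(3) = -24/13 − (-3/2) = -9/26.

Σ = -9/26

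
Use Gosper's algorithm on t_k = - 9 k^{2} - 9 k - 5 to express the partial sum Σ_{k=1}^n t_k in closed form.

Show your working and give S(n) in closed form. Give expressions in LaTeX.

r(k) = (9*k**2 + 27*k + 23)/(9*k**2 + 9*k + 5) after simplifying.
Factor: A=1; B=1; C=k**2 + k + 5/9.
f must satisfy (1)·f(k+1) − (1)·f(k) = k**2 + k + 5/9.
deg f ≤ 3 (via 0,0,2).
Solving with deg f ≤ 3: f(k) = k*(3*k**2 + 2)/9.
So s_k = (B(k−1)f/C)·t_k = (k*(3*k**2 + 2)/(9*k**2 + 9*k + 5))·t_k = k*(-3*k**2 - 2).
s_(k+1) − s_k = -9*k**2 - 9*k - 5 = t_k.
Σ_(k=1)^n t_k = s_(n+1) − s_(1) = (-3*n**3 - 9*n**2 - 11*n - 5) − (-5), i.e. n*(-3*n**2 - 9*n - 11).

S(n) = n \left(- 3 n^{2} - 9 n - 11\right)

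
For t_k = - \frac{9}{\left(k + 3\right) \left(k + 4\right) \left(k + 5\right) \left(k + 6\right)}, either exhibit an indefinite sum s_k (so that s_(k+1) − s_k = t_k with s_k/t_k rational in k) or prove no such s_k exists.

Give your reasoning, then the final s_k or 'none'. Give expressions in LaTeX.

s_k = \frac{k \left(- k^{2} - 12 k - 47\right)}{20 \left(k + 3\right) \left(k + 4\right) \left(k + 5\right)}

t_(k+1)/t_k = (k + 3)/(k + 7).
Gosper form: A/B · C(k+1)/C(k) with A=k + 3, B=k + 7, C=1.
Need (k + 3)·f(k+1) − (k + 6)·f(k) = 1.
Degrees (1,1,0) ⇒ d ≤ 3.
A polynomial solution: f(k) = k*(k**2 + 12*k + 47)/180.
So s_k = (B(k−1)f/C)·t_k = (k*(k + 6)*(k**2 + 12*k + 47)/180)·t_k = k*(-k**2 - 12*k - 47)/(20*(k + 3)*(k + 4)*(k + 5)).
Check: Δs_k = -9/(k**4 + 18*k**3 + 119*k**2 + 342*k + 360). ✓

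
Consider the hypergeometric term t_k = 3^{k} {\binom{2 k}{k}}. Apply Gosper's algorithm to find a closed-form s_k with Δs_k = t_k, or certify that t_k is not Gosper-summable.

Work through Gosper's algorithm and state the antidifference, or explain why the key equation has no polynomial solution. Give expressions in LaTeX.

none — t_k is not Gosper-summable

Compute t_(k+1)/t_k: get 6*(2*k + 1)/(k + 1).
So A=12*k + 6 and B=k + 1, with C=1.
Need (12*k + 6)·f(k+1) − (k)·f(k) = 1.
Bound: deg f ≤ -1.
Negative degree bound (-1): no f exists, t_k not Gosper-summable.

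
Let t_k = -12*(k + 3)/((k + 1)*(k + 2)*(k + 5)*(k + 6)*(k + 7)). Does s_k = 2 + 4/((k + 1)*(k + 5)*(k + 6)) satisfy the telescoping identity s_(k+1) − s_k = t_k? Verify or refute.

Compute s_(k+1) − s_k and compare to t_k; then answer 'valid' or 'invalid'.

s_(k+1) = 2 + 4/((k + 2)*(k + 6)*(k + 7))
s_(k+1) − s_k = 12*(-k - 3)/(k**5 + 21*k**4 + 163*k**3 + 567*k**2 + 844*k + 420)
(s_(k+1) − s_k) − t_k = 0

valid (s_(k+1) − s_k reduces to t_k)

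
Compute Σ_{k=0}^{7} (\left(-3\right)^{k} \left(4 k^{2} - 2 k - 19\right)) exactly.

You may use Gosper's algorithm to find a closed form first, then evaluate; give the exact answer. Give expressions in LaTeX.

Σ = -288688

Compute t_(k+1)/t_k: get 3*(-4*k**2 - 6*k + 17)/(4*k**2 - 2*k - 19).
A = -3, B = 1, C = k**2 - k/2 - 19/4.
Key eq: (-3)·f(k+1) = (1)·f(k) + (k**2 - k/2 - 19/4).
d = 2 from the (0,0,2) case.
A polynomial solution: f(k) = -(k**2 - 2*k - 4)/4.
Then R = B(k−1)f/C = -(k**2 - 2*k - 4)/(4*k**2 - 2*k - 19), so s_k = R(k)·t_k = (-3)**k*(-k**2 + 2*k + 4).
Check: Δs_k = (-3)**k*(4*k**2 - 2*k - 19). ✓
Σ_(k=0)^(7) t_k = s_(8) − s_(0) = -288684 − (4) = -288688.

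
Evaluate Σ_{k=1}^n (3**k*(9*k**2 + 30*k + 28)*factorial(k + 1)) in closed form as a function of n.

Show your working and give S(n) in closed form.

Compute t_(k+1)/t_k: get 3*(9*k**3 + 66*k**2 + 163*k + 134)/(9*k**2 + 30*k + 28).
Normal form (A,B,C) = (3*k + 6, 1, k**2 + 10*k/3 + 28/9).
Solve (3*k + 6)·f(k+1) − (1)·f(k) = k**2 + 10*k/3 + 28/9.
From deg A=1, deg B=0, deg C=2: d=1.
A polynomial solution: f(k) = (3*k + 2)/9.
Get s_k = R·t_k = 3**k*(3*k + 2)*factorial(k + 1) with R(k) = B(k−1)f(k)/C(k) = (3*k + 2)/(9*k**2 + 30*k + 28).
s_(k+1) − s_k = 3**k*(9*k**2 + 30*k + 28)*factorial(k + 1) = t_k.
s_(n+1) = 3**(n + 1)*(3*n + 5)*factorial(n + 2) and s_(1) = 30, so S(n) = 9*3**n*n*factorial(n + 2) + 15*3**n*factorial(n + 2) - 30.

S(n) = 9*3**n*n*factorial(n + 2) + 15*3**n*factorial(n + 2) - 30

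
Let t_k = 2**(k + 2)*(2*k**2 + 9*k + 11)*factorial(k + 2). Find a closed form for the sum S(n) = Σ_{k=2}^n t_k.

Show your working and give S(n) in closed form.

S(n) = 8*2**n*n*factorial(n + 3) + 16*2**n*factorial(n + 3) - 1152

r(k) = 2*(2*k**3 + 19*k**2 + 61*k + 66)/(2*k**2 + 9*k + 11) after simplifying.
A = 2*k + 6, B = 1, C = k**2 + 9*k/2 + 11/2.
Key eq: (2*k + 6)·f(k+1) = (1)·f(k) + (k**2 + 9*k/2 + 11/2).
d = 1 from the (1,0,2) case.
Coefficient equations give f(k) = (k + 1)/2.
R(k) = B(k−1)·f(k)/C(k) = (k + 1)/(2*k**2 + 9*k + 11); s_k = R·t_k = 2**(k + 2)*(k + 1)*factorial(k + 2).
Δs = 2**(k + 2)*(2*k**2 + 9*k + 11)*factorial(k + 2), as required.
Telescope: S(n) = s_(n+1) − s_(2) = 2**(n + 3)*(n + 2)*factorial(n + 3) − (1152) = 8*2**n*n*factorial(n + 3) + 16*2**n*factorial(n + 3) - 1152.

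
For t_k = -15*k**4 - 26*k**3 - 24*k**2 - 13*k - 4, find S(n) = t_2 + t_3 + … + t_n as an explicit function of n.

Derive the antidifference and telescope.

Step 1: r(k) = (15*k**4 + 86*k**3 + 192*k**2 + 199*k + 82)/(15*k**4 + 26*k**3 + 24*k**2 + 13*k + 4).
A = 1, B = 1, C = k**4 + 26*k**3/15 + 8*k**2/5 + 13*k/15 + 4/15.
Set up (1)·f(k+1) − (1)·f(k) − (k**4 + 26*k**3/15 + 8*k**2/5 + 13*k/15 + 4/15) = 0.
deg f ≤ 5 (via 0,0,4).
A polynomial solution: f(k) = k*(3*k**4 - k**3 + k + 1)/15.
R(k) = B(k−1)·f(k)/C(k) = k*(3*k**4 - k**3 + k + 1)/(15*k**4 + 26*k**3 + 24*k**2 + 13*k + 4); s_k = R·t_k = k*(-3*k**4 + k**3 - k - 1).
Check: Δs_k = -15*k**4 - 26*k**3 - 24*k**2 - 13*k - 4. ✓
Evaluate: s_(n+1) = -3*n**5 - 14*n**4 - 26*n**3 - 25*n**2 - 14*n - 4; subtract s_(2) = -86 ⇒ S(n) = -3*n**5 - 14*n**4 - 26*n**3 - 25*n**2 - 14*n + 82.

S(n) = -3*n**5 - 14*n**4 - 26*n**3 - 25*n**2 - 14*n + 82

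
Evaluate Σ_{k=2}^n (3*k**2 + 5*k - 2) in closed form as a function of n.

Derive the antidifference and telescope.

S(n) = n**3 + 4*n**2 + n - 6

Step 1: r(k) = (3*k**2 + 11*k + 6)/(3*k**2 + 5*k - 2).
Take A(k)=1, B(k)=1, C(k)=k**2 + 5*k/3 - 2/3.
Need (1)·f(k+1) − (1)·f(k) = k**2 + 5*k/3 - 2/3.
Bound: deg f ≤ 3.
Match coefficients ⇒ f(k) = k*(k**2 + k - 4)/3.
Certificate R = B(k−1)f/C = k*(k**2 + k - 4)/((k + 2)*(3*k - 1)) gives s_k = k*(k**2 + k - 4).
Verify: 3*k**2 + 5*k - 2 matches t_k.
s_(n+1) = n**3 + 4*n**2 + n - 2 and s_(2) = 4, so S(n) = n**3 + 4*n**2 + n - 6.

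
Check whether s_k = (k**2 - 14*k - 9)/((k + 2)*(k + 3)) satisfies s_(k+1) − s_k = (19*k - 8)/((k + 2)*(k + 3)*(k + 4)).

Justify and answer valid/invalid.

s_(k+1) = (-14*k + (k + 1)**2 - 23)/((k + 3)*(k + 4))
s_(k+1) − s_k = (19*k - 8)/(k**3 + 9*k**2 + 26*k + 24)
(s_(k+1) − s_k) − t_k = 0

Valid — Δs_k = t_k.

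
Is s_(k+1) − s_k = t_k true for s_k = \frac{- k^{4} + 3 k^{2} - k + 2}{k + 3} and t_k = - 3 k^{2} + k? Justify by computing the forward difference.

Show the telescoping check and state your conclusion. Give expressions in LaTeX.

s_(k+1) = (-k - (k + 1)**4 + 3*(k + 1)**2 + 1)/(k + 4)
s_(k+1) − s_k = (-3*k**4 - 18*k**3 - 19*k**2 + 8*k + 1)/(k**2 + 7*k + 12)
(s_(k+1) − s_k) − t_k = (2*k**3 + 10*k**2 - 4*k + 1)/(k**2 + 7*k + 12)

Invalid: residual \frac{2 k^{3} + 10 k^{2} - 4 k + 1}{k^{2} + 7 k + 12} ≠ 0.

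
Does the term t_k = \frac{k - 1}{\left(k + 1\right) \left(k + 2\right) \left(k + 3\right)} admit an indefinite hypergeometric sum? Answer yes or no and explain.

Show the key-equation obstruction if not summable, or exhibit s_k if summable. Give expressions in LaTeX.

t_(k+1)/t_k = k*(k + 1)/((k - 1)*(k + 4)).
Take A(k)=k + 1, B(k)=k + 4, C(k)=k - 1.
Need (k + 1)·f(k+1) − (k + 3)·f(k) = k - 1.
Bound: deg f ≤ 2.
Coefficient equations give f(k) = -k.
So s_k = (B(k−1)f/C)·t_k = (-k*(k + 3)/(k - 1))·t_k = -k/((k + 1)*(k + 2)).
Check: Δs_k = (k - 1)/(k**3 + 6*k**2 + 11*k + 6). ✓

Yes. s_k = - \frac{k}{\left(k + 1\right) \left(k + 2\right)}.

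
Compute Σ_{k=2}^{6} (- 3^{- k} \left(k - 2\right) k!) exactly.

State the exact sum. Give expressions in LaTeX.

Ratio r(k) = (k**2 - 1)/(3*(k - 2)).
Gosper form: A/B · C(k+1)/C(k) with A=k/3 + 1/3, B=1, C=k - 2.
Solve (k/3 + 1/3)·f(k+1) − (1)·f(k) = k - 2.
Bound: deg f ≤ 0.
Solving with deg f ≤ 0: f(k) = 3.
Certificate R = B(k−1)f/C = 3/(k - 2) gives s_k = -3**(1 - k)*factorial(k).
Δs = -(k - 2)*factorial(k)/3**k, as required.
Telescoping: Σ = s_(7) − s_(2) = -560/81 − (-2/3) = -506/81.

Σ = -506/81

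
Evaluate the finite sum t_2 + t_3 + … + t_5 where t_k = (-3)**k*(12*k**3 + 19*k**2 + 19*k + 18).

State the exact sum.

Compute t_(k+1)/t_k: get 3*(-12*k**3 - 55*k**2 - 93*k - 68)/(12*k**3 + 19*k**2 + 19*k + 18).
Normal form (A,B,C) = (-3, 1, k**3 + 19*k**2/12 + 19*k/12 + 3/2).
Solve (-3)·f(k+1) − (1)·f(k) = k**3 + 19*k**2/12 + 19*k/12 + 3/2.
Degrees (0,0,3) ⇒ d ≤ 3.
Coefficient equations give f(k) = -(3*k**3 - 2*k**2 + k + 3)/12.
Certificate R = B(k−1)f/C = -(3*k**3 - 2*k**2 + k + 3)/(12*k**3 + 19*k**2 + 19*k + 18) gives s_k = (-3)**k*(-3*k**3 + 2*k**2 - k - 3).
Check: Δs_k = (-3)**k*(12*k**3 + 19*k**2 + 19*k + 18). ✓
Sum = s_(6) − s_(2); s_(6) = -426465, s_(2) = -189 ⇒ -426276.

Σ = -426276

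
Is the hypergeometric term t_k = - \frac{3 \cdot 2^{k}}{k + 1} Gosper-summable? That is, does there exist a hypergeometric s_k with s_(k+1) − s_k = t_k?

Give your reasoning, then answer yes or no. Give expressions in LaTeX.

No; the degree bound rules out any f.

Compute t_(k+1)/t_k: get 2*(k + 1)/(k + 2).
So A=2*k + 2 and B=k + 2, with C=1.
Key eq: (2*k + 2)·f(k+1) = (k + 1)·f(k) + (1).
Degrees (1,1,0) ⇒ d ≤ -1.
d = -1 < 0 ⇒ no nonzero polynomial f; not summable.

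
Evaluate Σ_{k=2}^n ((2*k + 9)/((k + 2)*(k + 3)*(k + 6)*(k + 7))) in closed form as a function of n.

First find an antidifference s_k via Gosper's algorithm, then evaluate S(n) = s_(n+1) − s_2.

Compute t_(k+1)/t_k: get (k + 2)*(k + 6)*(2*k + 11)/((k + 4)*(k + 8)*(2*k + 9)).
A = k + 2, B = k + 8, C = k**3 + 27*k**2/2 + 121*k/2 + 90.
Key eq: (k + 2)·f(k+1) = (k + 7)·f(k) + (k**3 + 27*k**2/2 + 121*k/2 + 90).
Degrees (1,1,3) ⇒ d ≤ 5.
A polynomial solution: f(k) = k*(k + 3)*(k + 4)*(k + 5)*(k + 8)/24.
Then R = B(k−1)f/C = k*(k + 3)*(k + 7)*(k + 8)/(12*(2*k + 9)), so s_k = R(k)·t_k = k*(k + 8)/(12*(k**2 + 8*k + 12)).
Δs = (2*k + 9)/(k**4 + 18*k**3 + 113*k**2 + 288*k + 252), as required.
Σ_(k=2)^n t_k = s_(n+1) − s_(2) = ((n**2 + 10*n + 9)/(12*(n**2 + 10*n + 21))) − (5/96), i.e. (n**2 + 10*n - 11)/(32*(n**2 + 10*n + 21)).

S(n) = (n**2 + 10*n - 11)/(32*(n**2 + 10*n + 21))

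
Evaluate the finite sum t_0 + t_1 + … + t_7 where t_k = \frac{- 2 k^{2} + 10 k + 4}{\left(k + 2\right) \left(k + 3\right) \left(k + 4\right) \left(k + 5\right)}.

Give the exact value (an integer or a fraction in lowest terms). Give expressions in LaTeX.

Σ = 16/165

r(k) = (k**3 - k**2 - 12*k - 12)/(k**3 + k**2 - 32*k - 12) after simplifying.
Normal form (A,B,C) = (k + 2, k + 6, k**2 - 5*k - 2).
Key eq: (k + 2)·f(k+1) = (k + 5)·f(k) + (k**2 - 5*k - 2).
Bound: deg f ≤ 3.
Match coefficients ⇒ f(k) = -k**2.
R(k) = B(k−1)·f(k)/C(k) = -k**2*(k + 5)/(k**2 - 5*k - 2); s_k = R·t_k = 2*k**2/((k + 2)*(k + 3)*(k + 4)).
s_(k+1) − s_k = 2*(-k**2 + 5*k + 2)/(k**4 + 14*k**3 + 71*k**2 + 154*k + 120) = t_k.
Evaluate s at k=8 and k=0: 16/165 and 0; difference 16/165.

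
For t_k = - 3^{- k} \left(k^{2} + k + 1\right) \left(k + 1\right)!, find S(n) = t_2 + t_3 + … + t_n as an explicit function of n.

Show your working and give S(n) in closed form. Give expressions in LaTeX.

Step 1: r(k) = (k + 2)*(k + (k + 1)**2 + 2)/(3*(k**2 + k + 1)).
Normal form (A,B,C) = (k/3 + 2/3, 1, k**2 + k + 1).
Solve (k/3 + 2/3)·f(k+1) − (1)·f(k) = k**2 + k + 1.
Degrees (1,0,2) ⇒ d ≤ 1.
Match coefficients ⇒ f(k) = 3*(k + 1).
So s_k = (B(k−1)f/C)·t_k = (3*(k + 1)/(k**2 + k + 1))·t_k = -3**(1 - k)*(k + 1)*factorial(k + 1).
s_(k+1) − s_k = -(k**2 + k + 1)*factorial(k + 1)/3**k = t_k.
s_(n+1) = -(n + 2)*factorial(n + 2)/3**n and s_(2) = -6, so S(n) = (6*3**n - n**3*factorial(n) - 5*n**2*factorial(n) - 8*n*factorial(n) - 4*factorial(n))/3**n.

S(n) = 3^{- n} \left(6 \cdot 3^{n} - n^{3} n! - 5 n^{2} n! - 8 n n! - 4 n!\right)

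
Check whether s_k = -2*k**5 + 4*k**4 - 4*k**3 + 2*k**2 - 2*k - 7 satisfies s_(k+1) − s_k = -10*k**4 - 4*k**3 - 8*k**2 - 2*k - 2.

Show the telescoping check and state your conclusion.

s_(k+1) = -2*k**5 - 6*k**4 - 8*k**3 - 6*k**2 - 4*k - 9
s_(k+1) − s_k = -10*k**4 - 4*k**3 - 8*k**2 - 2*k - 2
(s_(k+1) − s_k) − t_k = 0

Valid: the claim telescopes to t_k.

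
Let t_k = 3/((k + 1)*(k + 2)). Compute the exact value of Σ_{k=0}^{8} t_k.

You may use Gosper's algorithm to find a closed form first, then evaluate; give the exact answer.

Σ = 27/10

t_(k+1)/t_k = (k + 1)/(k + 3).
Normal form (A,B,C) = (k + 1, k + 3, 1).
f must satisfy (k + 1)·f(k+1) − (k + 2)·f(k) = 1.
Bound: deg f ≤ 1.
Coefficient equations give f(k) = k.
Certificate R = B(k−1)f/C = k*(k + 2) gives s_k = 3*k/(k + 1).
Check: Δs_k = 3/(k**2 + 3*k + 2). ✓
Sum = s_(9) − s_(0); s_(9) = 27/10, s_(0) = 0 ⇒ 27/10.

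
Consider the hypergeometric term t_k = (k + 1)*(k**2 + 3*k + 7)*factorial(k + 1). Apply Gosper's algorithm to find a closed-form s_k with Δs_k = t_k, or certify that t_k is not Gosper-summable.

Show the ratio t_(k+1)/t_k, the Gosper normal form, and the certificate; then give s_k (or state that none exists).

The ratio is (k + 2)**2*(3*k + (k + 1)**2 + 10)/((k + 1)*(k**2 + 3*k + 7)).
So A=k + 2 and B=1, with C=k**3 + 4*k**2 + 10*k + 7.
Solve (k + 2)·f(k+1) − (1)·f(k) = k**3 + 4*k**2 + 10*k + 7.
d = 2 from the (1,0,3) case.
Coefficient equations give f(k) = k**2 + k + 3.
So s_k = (B(k−1)f/C)·t_k = ((k**2 + k + 3)/((k + 1)*(k**2 + 3*k + 7)))·t_k = (k**2 + k + 3)*factorial(k + 1).
Verify: (k + 1)*(k**2 + 3*k + 7)*factorial(k + 1) matches t_k.

s_k = (k**2 + k + 3)*factorial(k + 1)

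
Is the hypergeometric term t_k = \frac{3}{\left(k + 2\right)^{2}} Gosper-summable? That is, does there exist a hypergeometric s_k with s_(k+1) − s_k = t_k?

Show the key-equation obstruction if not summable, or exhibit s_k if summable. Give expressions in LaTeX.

Ratio r(k) = (k + 2)**2/(k + 3)**2.
So A=k**2 + 4*k + 4 and B=k**2 + 6*k + 9, with C=1.
Set up (k**2 + 4*k + 4)·f(k+1) − (k**2 + 4*k + 4)·f(k) − (1) = 0.
deg f ≤ 0 (via 2,2,0).
Put f(k) = c0: A·f(k+1) − B(k−1)·f(k) − C = -1; need -1 = 0 — inconsistent ⇒ no f, not summable.

No. Not Gosper-summable.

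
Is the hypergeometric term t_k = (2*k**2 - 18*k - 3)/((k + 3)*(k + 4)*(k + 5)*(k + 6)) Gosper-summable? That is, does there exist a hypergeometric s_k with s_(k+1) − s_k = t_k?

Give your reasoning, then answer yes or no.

Yes. s_k = k*(-k**2 - 132*k + 73)/(60*(k + 3)*(k + 4)*(k + 5)).

t_(k+1)/t_k = (k + 3)*(18*k - 2*(k + 1)**2 + 21)/((k + 7)*(-2*k**2 + 18*k + 3)).
Normal form (A,B,C) = (k + 3, k + 7, k**2 - 9*k - 3/2).
f must satisfy (k + 3)·f(k+1) − (k + 6)·f(k) = k**2 - 9*k - 3/2.
Bound: deg f ≤ 3.
Match coefficients ⇒ f(k) = -k*(k**2 + 132*k - 73)/120.
Get s_k = R·t_k = k*(-k**2 - 132*k + 73)/(60*(k + 3)*(k + 4)*(k + 5)) with R(k) = B(k−1)f(k)/C(k) = -k*(k + 6)*(k**2 + 132*k - 73)/(60*(2*k**2 - 18*k - 3)).
Verify: (2*k**2 - 18*k - 3)/(k**4 + 18*k**3 + 119*k**2 + 342*k + 360) matches t_k.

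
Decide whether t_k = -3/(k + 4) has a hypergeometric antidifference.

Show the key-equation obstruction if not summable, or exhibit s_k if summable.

No. Not Gosper-summable.

t_(k+1)/t_k = (k + 4)/(k + 5).
Factor: A=k + 4; B=k + 5; C=1.
Solve (k + 4)·f(k+1) − (k + 4)·f(k) = 1.
Degrees (1,1,0) ⇒ d ≤ 0.
Put f(k) = c0: A·f(k+1) − B(k−1)·f(k) − C = -1; need -1 = 0 — inconsistent ⇒ no f, not summable.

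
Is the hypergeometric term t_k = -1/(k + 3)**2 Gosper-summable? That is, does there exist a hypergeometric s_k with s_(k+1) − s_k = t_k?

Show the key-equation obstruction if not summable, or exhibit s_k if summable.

No. Not Gosper-summable.

Compute t_(k+1)/t_k: get (k + 3)**2/(k + 4)**2.
So A=k**2 + 6*k + 9 and B=k**2 + 8*k + 16, with C=1.
Set up (k**2 + 6*k + 9)·f(k+1) − (k**2 + 6*k + 9)·f(k) − (1) = 0.
d = 0 from the (2,2,0) case.
Write f(k) = c0. Then LHS − RHS = -1, requiring -1 = 0: contradictory. No certificate.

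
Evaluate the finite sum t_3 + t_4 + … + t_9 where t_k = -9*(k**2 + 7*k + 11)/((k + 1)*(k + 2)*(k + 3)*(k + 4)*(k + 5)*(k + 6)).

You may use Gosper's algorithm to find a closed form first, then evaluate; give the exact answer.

Σ = -651/45760

Step 1: r(k) = (k + 1)*(7*k + (k + 1)**2 + 18)/((k + 7)*(k**2 + 7*k + 11)).
Factor: A=k + 1; B=k + 7; C=k**2 + 7*k + 11.
Set up (k + 1)·f(k+1) − (k + 6)·f(k) − (k**2 + 7*k + 11) = 0.
Degrees (1,1,2) ⇒ d ≤ 5.
Solve for f: f(k) = k*(k + 2)*(k + 4)*(k**2 + 9*k + 23)/45 (degree 5 ≤ 5).
R(k) = B(k−1)·f(k)/C(k) = k*(k + 2)*(k + 4)*(k + 6)*(k**2 + 9*k + 23)/(45*(k**2 + 7*k + 11)); s_k = R·t_k = k*(-k**2 - 9*k - 23)/(5*(k**3 + 9*k**2 + 23*k + 15)).
Verify: 9*(-k**2 - 7*k - 11)/(k**6 + 21*k**5 + 175*k**4 + 735*k**3 + 1624*k**2 + 1764*k + 720) matches t_k.
Telescoping: Σ = s_(10) − s_(3) = -142/715 − (-59/320) = -651/45760.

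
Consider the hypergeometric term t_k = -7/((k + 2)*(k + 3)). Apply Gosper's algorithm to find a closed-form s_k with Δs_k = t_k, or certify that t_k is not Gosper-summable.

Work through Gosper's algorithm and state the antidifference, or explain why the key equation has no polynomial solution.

s_k = -7*k/(2*k + 4)

Compute t_(k+1)/t_k: get (k + 2)/(k + 4).
Factor: A=k + 2; B=k + 4; C=1.
Set up (k + 2)·f(k+1) − (k + 3)·f(k) − (1) = 0.
deg f ≤ 1 (via 1,1,0).
Coefficient equations give f(k) = k/2.
R(k) = B(k−1)·f(k)/C(k) = k*(k + 3)/2; s_k = R·t_k = -7*k/(2*k + 4).
Check: Δs_k = -7/(k**2 + 5*k + 6). ✓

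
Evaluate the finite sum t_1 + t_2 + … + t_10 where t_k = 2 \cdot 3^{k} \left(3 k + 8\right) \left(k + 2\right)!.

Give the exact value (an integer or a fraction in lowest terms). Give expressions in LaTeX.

Σ = 2206196107315164

The ratio is 3*(k + 3)*(3*k + 11)/(3*k + 8).
A = 3*k + 9, B = 1, C = k + 8/3.
Solve (3*k + 9)·f(k+1) − (1)·f(k) = k + 8/3.
deg f ≤ 0 (via 1,0,1).
A polynomial solution: f(k) = 1/3.
So s_k = (B(k−1)f/C)·t_k = (1/(3*k + 8))·t_k = 2*3**k*factorial(k + 2).
Δs = 2*3**k*(3*k + 8)*factorial(k + 2), as required.
Telescoping: Σ = s_(11) − s_(1) = 2206196107315200 − (36) = 2206196107315164.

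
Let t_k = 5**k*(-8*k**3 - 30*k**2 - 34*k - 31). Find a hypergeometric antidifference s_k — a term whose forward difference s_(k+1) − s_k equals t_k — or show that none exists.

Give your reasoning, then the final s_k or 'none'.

s_k = 5**k*(-2*k**3 - k - 4)

Step 1: r(k) = 5*(8*k**3 + 54*k**2 + 118*k + 103)/(8*k**3 + 30*k**2 + 34*k + 31).
So A=5 and B=1, with C=k**3 + 15*k**2/4 + 17*k/4 + 31/8.
Need (5)·f(k+1) − (1)·f(k) = k**3 + 15*k**2/4 + 17*k/4 + 31/8.
deg f ≤ 3 (via 0,0,3).
Match coefficients ⇒ f(k) = (2*k**3 + k + 4)/8.
R(k) = B(k−1)·f(k)/C(k) = (2*k**3 + k + 4)/(8*k**3 + 30*k**2 + 34*k + 31); s_k = R·t_k = 5**k*(-2*k**3 - k - 4).
Verify: 5**k*(2*k**3 - 4*k - 10*(k + 1)**3 - 21) matches t_k.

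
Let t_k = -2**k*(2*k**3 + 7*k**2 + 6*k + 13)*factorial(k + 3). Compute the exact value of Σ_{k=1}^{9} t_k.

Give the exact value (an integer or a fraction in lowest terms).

Σ = -529246951833504

The ratio is 2*(2*k**4 + 21*k**3 + 78*k**2 + 132*k + 112)/(2*k**3 + 7*k**2 + 6*k + 13).
Normal form (A,B,C) = (2*k + 8, 1, k**3 + 7*k**2/2 + 3*k + 13/2).
Key eq: (2*k + 8)·f(k+1) = (1)·f(k) + (k**3 + 7*k**2/2 + 3*k + 13/2).
Degrees (1,0,3) ⇒ d ≤ 2.
Solve for f: f(k) = (k**2 - 2*k + 3)/2 (degree 2 ≤ 2).
Get s_k = R·t_k = -2**k*(k**2 - 2*k + 3)*factorial(k + 3) with R(k) = B(k−1)f(k)/C(k) = (k**2 - 2*k + 3)/(2*k**3 + 7*k**2 + 6*k + 13).
s_(k+1) − s_k = -2**k*(2*k**3 + 7*k**2 + 6*k + 13)*factorial(k + 3) = t_k.
Evaluate s at k=10 and k=1: -529246951833600 and -96; difference -529246951833504.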